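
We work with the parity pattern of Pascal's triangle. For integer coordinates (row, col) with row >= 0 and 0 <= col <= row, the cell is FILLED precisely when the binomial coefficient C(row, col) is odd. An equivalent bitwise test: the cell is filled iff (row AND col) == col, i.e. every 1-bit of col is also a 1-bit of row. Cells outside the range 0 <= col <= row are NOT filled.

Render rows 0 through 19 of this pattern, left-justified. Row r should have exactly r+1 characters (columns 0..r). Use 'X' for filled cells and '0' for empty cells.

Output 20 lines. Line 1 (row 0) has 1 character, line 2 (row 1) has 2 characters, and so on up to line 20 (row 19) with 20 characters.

Answer: X
XX
X0X
XXXX
X000X
XX00XX
X0X0X0X
XXXXXXXX
X0000000X
XX000000XX
X0X00000X0X
XXXX0000XXXX
X000X000X000X
XX00XX00XX00XX
X0X0X0X0X0X0X0X
XXXXXXXXXXXXXXXX
X000000000000000X
XX00000000000000XX
X0X0000000000000X0X
XXXX000000000000XXXX

Derivation:
r0=0: X
r1=1: XX
r2=10: X0X
r3=11: XXXX
r4=100: X000X
r5=101: XX00XX
r6=110: X0X0X0X
r7=111: XXXXXXXX
r8=1000: X0000000X
r9=1001: XX000000XX
r10=1010: X0X00000X0X
r11=1011: XXXX0000XXXX
r12=1100: X000X000X000X
r13=1101: XX00XX00XX00XX
r14=1110: X0X0X0X0X0X0X0X
r15=1111: XXXXXXXXXXXXXXXX
r16=10000: X000000000000000X
r17=10001: XX00000000000000XX
r18=10010: X0X0000000000000X0X
r19=10011: XXXX000000000000XXXX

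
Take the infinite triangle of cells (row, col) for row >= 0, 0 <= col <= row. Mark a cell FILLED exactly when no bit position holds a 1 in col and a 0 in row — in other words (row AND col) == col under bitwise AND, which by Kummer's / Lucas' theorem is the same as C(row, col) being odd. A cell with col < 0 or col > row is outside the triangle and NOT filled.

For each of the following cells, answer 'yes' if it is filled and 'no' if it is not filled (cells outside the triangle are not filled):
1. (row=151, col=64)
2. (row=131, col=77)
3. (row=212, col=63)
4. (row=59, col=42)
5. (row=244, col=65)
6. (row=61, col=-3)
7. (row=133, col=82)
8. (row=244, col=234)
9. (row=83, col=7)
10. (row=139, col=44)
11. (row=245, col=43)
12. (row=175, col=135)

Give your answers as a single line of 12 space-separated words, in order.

(151,64): row=0b10010111, col=0b1000000, row AND col = 0b0 = 0; 0 != 64 -> empty
(131,77): row=0b10000011, col=0b1001101, row AND col = 0b1 = 1; 1 != 77 -> empty
(212,63): row=0b11010100, col=0b111111, row AND col = 0b10100 = 20; 20 != 63 -> empty
(59,42): row=0b111011, col=0b101010, row AND col = 0b101010 = 42; 42 == 42 -> filled
(244,65): row=0b11110100, col=0b1000001, row AND col = 0b1000000 = 64; 64 != 65 -> empty
(61,-3): col outside [0, 61] -> not filled
(133,82): row=0b10000101, col=0b1010010, row AND col = 0b0 = 0; 0 != 82 -> empty
(244,234): row=0b11110100, col=0b11101010, row AND col = 0b11100000 = 224; 224 != 234 -> empty
(83,7): row=0b1010011, col=0b111, row AND col = 0b11 = 3; 3 != 7 -> empty
(139,44): row=0b10001011, col=0b101100, row AND col = 0b1000 = 8; 8 != 44 -> empty
(245,43): row=0b11110101, col=0b101011, row AND col = 0b100001 = 33; 33 != 43 -> empty
(175,135): row=0b10101111, col=0b10000111, row AND col = 0b10000111 = 135; 135 == 135 -> filled

Answer: no no no yes no no no no no no no yes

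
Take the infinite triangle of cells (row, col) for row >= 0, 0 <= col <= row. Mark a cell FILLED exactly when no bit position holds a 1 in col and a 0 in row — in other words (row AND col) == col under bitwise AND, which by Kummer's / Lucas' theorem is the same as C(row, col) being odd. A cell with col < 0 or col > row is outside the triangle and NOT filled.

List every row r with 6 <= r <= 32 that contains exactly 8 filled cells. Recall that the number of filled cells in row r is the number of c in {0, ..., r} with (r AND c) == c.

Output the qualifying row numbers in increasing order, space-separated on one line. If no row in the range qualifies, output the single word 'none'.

Answer: 7 11 13 14 19 21 22 25 26 28

Derivation:
Row r has 2^popcount(r) filled cells, so we need popcount(r) = log2(8) = 3.
Scan r = 6..32 and keep those with exactly 3 one-bits:
r=6=110 popcount=2 -> skip
r=7=111 popcount=3 -> KEEP
r=8=1000 popcount=1 -> skip
r=9=1001 popcount=2 -> skip
r=10=1010 popcount=2 -> skip
r=11=1011 popcount=3 -> KEEP
r=12=1100 popcount=2 -> skip
r=13=1101 popcount=3 -> KEEP
r=14=1110 popcount=3 -> KEEP
r=15=1111 popcount=4 -> skip
r=16=10000 popcount=1 -> skip
r=17=10001 popcount=2 -> skip
r=18=10010 popcount=2 -> skip
r=19=10011 popcount=3 -> KEEP
r=20=10100 popcount=2 -> skip
r=21=10101 popcount=3 -> KEEP
r=22=10110 popcount=3 -> KEEP
r=23=10111 popcount=4 -> skip
r=24=11000 popcount=2 -> skip
r=25=11001 popcount=3 -> KEEP
r=26=11010 popcount=3 -> KEEP
r=27=11011 popcount=4 -> skip
r=28=11100 popcount=3 -> KEEP
r=29=11101 popcount=4 -> skip
r=30=11110 popcount=4 -> skip
r=31=11111 popcount=5 -> skip
r=32=100000 popcount=1 -> skip
Kept rows: 7 11 13 14 19 21 22 25 26 28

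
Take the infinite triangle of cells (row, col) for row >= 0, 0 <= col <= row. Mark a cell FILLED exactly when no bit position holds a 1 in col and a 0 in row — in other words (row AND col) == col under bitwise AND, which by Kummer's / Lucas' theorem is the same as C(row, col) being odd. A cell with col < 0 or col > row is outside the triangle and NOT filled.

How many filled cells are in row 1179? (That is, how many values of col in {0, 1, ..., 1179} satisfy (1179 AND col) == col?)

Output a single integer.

1179 in binary = 10010011011
popcount(1179) = number of 1-bits in 10010011011 = 6
A col c satisfies (1179 AND c) == c iff every set bit of c is also set in 1179; each of the 6 set bits of 1179 can independently be on or off in c.
count = 2^6 = 64

Answer: 64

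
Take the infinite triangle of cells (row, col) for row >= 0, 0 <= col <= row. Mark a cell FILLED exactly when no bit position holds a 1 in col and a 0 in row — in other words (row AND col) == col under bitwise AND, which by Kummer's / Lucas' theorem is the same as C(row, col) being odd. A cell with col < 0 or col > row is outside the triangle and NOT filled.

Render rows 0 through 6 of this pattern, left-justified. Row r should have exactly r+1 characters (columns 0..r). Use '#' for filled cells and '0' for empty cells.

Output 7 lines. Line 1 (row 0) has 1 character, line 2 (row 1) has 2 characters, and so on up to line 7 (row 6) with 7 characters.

Answer: #
##
#0#
####
#000#
##00##
#0#0#0#

Derivation:
r0=0: #
r1=1: ##
r2=10: #0#
r3=11: ####
r4=100: #000#
r5=101: ##00##
r6=110: #0#0#0#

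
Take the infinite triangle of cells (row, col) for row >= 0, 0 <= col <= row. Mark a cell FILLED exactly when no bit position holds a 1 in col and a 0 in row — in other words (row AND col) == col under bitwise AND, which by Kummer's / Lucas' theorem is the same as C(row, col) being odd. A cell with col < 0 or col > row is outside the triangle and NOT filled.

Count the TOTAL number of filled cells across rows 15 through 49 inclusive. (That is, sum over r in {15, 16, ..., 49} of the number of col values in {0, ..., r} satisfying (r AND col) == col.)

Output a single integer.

Answer: 352

Derivation:
r15=1111 pc4: +16 =16
r16=10000 pc1: +2 =18
r17=10001 pc2: +4 =22
r18=10010 pc2: +4 =26
r19=10011 pc3: +8 =34
r20=10100 pc2: +4 =38
r21=10101 pc3: +8 =46
r22=10110 pc3: +8 =54
r23=10111 pc4: +16 =70
r24=11000 pc2: +4 =74
r25=11001 pc3: +8 =82
r26=11010 pc3: +8 =90
r27=11011 pc4: +16 =106
r28=11100 pc3: +8 =114
r29=11101 pc4: +16 =130
r30=11110 pc4: +16 =146
r31=11111 pc5: +32 =178
r32=100000 pc1: +2 =180
r33=100001 pc2: +4 =184
r34=100010 pc2: +4 =188
r35=100011 pc3: +8 =196
r36=100100 pc2: +4 =200
r37=100101 pc3: +8 =208
r38=100110 pc3: +8 =216
r39=100111 pc4: +16 =232
r40=101000 pc2: +4 =236
r41=101001 pc3: +8 =244
r42=101010 pc3: +8 =252
r43=101011 pc4: +16 =268
r44=101100 pc3: +8 =276
r45=101101 pc4: +16 =292
r46=101110 pc4: +16 =308
r47=101111 pc5: +32 =340
r48=110000 pc2: +4 =344
r49=110001 pc3: +8 =352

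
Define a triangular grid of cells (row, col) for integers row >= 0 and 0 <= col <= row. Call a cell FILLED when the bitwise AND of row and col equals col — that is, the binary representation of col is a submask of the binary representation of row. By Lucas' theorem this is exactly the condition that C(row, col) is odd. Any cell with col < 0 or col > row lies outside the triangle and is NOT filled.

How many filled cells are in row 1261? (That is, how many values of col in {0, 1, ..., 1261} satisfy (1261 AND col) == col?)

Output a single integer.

Answer: 128

Derivation:
1261 in binary = 10011101101
popcount(1261) = number of 1-bits in 10011101101 = 7
A col c satisfies (1261 AND c) == c iff every set bit of c is also set in 1261; each of the 7 set bits of 1261 can independently be on or off in c.
count = 2^7 = 128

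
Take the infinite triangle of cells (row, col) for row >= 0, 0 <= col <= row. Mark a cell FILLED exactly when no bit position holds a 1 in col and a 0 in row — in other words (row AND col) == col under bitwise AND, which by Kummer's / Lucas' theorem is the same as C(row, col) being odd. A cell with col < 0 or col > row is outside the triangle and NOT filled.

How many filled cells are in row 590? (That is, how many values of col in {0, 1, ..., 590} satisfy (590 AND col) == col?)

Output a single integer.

Answer: 32

Derivation:
590 in binary = 1001001110
popcount(590) = number of 1-bits in 1001001110 = 5
A col c satisfies (590 AND c) == c iff every set bit of c is also set in 590; each of the 5 set bits of 590 can independently be on or off in c.
count = 2^5 = 32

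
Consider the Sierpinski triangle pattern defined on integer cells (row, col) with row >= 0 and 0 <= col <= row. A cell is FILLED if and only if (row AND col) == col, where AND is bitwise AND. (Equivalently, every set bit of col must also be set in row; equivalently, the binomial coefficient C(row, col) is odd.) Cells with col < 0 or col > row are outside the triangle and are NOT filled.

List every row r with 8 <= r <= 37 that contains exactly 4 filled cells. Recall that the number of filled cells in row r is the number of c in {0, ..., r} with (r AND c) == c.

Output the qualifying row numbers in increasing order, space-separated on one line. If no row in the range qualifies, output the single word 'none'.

Row r has 2^popcount(r) filled cells, so we need popcount(r) = log2(4) = 2.
Scan r = 8..37 and keep those with exactly 2 one-bits:
r=8=1000 popcount=1 -> skip
r=9=1001 popcount=2 -> KEEP
r=10=1010 popcount=2 -> KEEP
r=11=1011 popcount=3 -> skip
r=12=1100 popcount=2 -> KEEP
r=13=1101 popcount=3 -> skip
r=14=1110 popcount=3 -> skip
r=15=1111 popcount=4 -> skip
r=16=10000 popcount=1 -> skip
r=17=10001 popcount=2 -> KEEP
r=18=10010 popcount=2 -> KEEP
r=19=10011 popcount=3 -> skip
r=20=10100 popcount=2 -> KEEP
r=21=10101 popcount=3 -> skip
r=22=10110 popcount=3 -> skip
r=23=10111 popcount=4 -> skip
r=24=11000 popcount=2 -> KEEP
r=25=11001 popcount=3 -> skip
r=26=11010 popcount=3 -> skip
r=27=11011 popcount=4 -> skip
r=28=11100 popcount=3 -> skip
r=29=11101 popcount=4 -> skip
r=30=11110 popcount=4 -> skip
r=31=11111 popcount=5 -> skip
r=32=100000 popcount=1 -> skip
r=33=100001 popcount=2 -> KEEP
r=34=100010 popcount=2 -> KEEP
r=35=100011 popcount=3 -> skip
r=36=100100 popcount=2 -> KEEP
r=37=100101 popcount=3 -> skip
Kept rows: 9 10 12 17 18 20 24 33 34 36

Answer: 9 10 12 17 18 20 24 33 34 36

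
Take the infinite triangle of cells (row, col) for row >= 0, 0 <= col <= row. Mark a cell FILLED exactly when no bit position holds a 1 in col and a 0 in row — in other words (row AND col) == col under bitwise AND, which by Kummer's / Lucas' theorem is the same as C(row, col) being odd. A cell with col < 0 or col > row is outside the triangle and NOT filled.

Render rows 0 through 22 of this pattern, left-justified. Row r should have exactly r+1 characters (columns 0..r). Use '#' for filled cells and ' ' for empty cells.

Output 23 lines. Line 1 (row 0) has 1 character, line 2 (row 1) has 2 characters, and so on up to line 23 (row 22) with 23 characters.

r0=0: #
r1=1: ##
r2=10: # #
r3=11: ####
r4=100: #   #
r5=101: ##  ##
r6=110: # # # #
r7=111: ########
r8=1000: #       #
r9=1001: ##      ##
r10=1010: # #     # #
r11=1011: ####    ####
r12=1100: #   #   #   #
r13=1101: ##  ##  ##  ##
r14=1110: # # # # # # # #
r15=1111: ################
r16=10000: #               #
r17=10001: ##              ##
r18=10010: # #             # #
r19=10011: ####            ####
r20=10100: #   #           #   #
r21=10101: ##  ##          ##  ##
r22=10110: # # # #         # # # #

Answer: #
##
# #
####
#   #
##  ##
# # # #
########
#       #
##      ##
# #     # #
####    ####
#   #   #   #
##  ##  ##  ##
# # # # # # # #
################
#               #
##              ##
# #             # #
####            ####
#   #           #   #
##  ##          ##  ##
# # # #         # # # #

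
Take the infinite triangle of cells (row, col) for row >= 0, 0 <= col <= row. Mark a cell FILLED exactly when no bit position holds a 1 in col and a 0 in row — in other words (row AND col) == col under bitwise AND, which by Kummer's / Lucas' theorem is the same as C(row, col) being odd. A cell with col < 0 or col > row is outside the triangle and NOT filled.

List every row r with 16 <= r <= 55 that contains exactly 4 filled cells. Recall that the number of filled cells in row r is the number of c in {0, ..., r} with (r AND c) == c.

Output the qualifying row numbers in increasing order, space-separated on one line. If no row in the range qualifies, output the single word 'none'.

Answer: 17 18 20 24 33 34 36 40 48

Derivation:
Row r has 2^popcount(r) filled cells, so we need popcount(r) = log2(4) = 2.
Scan r = 16..55 and keep those with exactly 2 one-bits:
r=16=10000 popcount=1 -> skip
r=17=10001 popcount=2 -> KEEP
r=18=10010 popcount=2 -> KEEP
r=19=10011 popcount=3 -> skip
r=20=10100 popcount=2 -> KEEP
r=21=10101 popcount=3 -> skip
r=22=10110 popcount=3 -> skip
r=23=10111 popcount=4 -> skip
r=24=11000 popcount=2 -> KEEP
r=25=11001 popcount=3 -> skip
r=26=11010 popcount=3 -> skip
r=27=11011 popcount=4 -> skip
r=28=11100 popcount=3 -> skip
r=29=11101 popcount=4 -> skip
r=30=11110 popcount=4 -> skip
r=31=11111 popcount=5 -> skip
r=32=100000 popcount=1 -> skip
r=33=100001 popcount=2 -> KEEP
r=34=100010 popcount=2 -> KEEP
r=35=100011 popcount=3 -> skip
r=36=100100 popcount=2 -> KEEP
r=37=100101 popcount=3 -> skip
r=38=100110 popcount=3 -> skip
r=39=100111 popcount=4 -> skip
r=40=101000 popcount=2 -> KEEP
r=41=101001 popcount=3 -> skip
r=42=101010 popcount=3 -> skip
r=43=101011 popcount=4 -> skip
r=44=101100 popcount=3 -> skip
r=45=101101 popcount=4 -> skip
r=46=101110 popcount=4 -> skip
r=47=101111 popcount=5 -> skip
r=48=110000 popcount=2 -> KEEP
r=49=110001 popcount=3 -> skip
r=50=110010 popcount=3 -> skip
r=51=110011 popcount=4 -> skip
r=52=110100 popcount=3 -> skip
r=53=110101 popcount=4 -> skip
r=54=110110 popcount=4 -> skip
r=55=110111 popcount=5 -> skip
Kept rows: 17 18 20 24 33 34 36 40 48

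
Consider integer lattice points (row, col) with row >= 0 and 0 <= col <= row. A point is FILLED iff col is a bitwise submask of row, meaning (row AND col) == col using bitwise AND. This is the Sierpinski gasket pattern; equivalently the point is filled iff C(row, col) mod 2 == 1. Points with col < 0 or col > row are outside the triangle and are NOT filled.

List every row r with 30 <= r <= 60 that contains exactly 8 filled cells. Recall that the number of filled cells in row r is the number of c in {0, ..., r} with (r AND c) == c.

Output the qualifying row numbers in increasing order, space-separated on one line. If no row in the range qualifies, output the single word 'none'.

Answer: 35 37 38 41 42 44 49 50 52 56

Derivation:
Row r has 2^popcount(r) filled cells, so we need popcount(r) = log2(8) = 3.
Scan r = 30..60 and keep those with exactly 3 one-bits:
r=30=11110 popcount=4 -> skip
r=31=11111 popcount=5 -> skip
r=32=100000 popcount=1 -> skip
r=33=100001 popcount=2 -> skip
r=34=100010 popcount=2 -> skip
r=35=100011 popcount=3 -> KEEP
r=36=100100 popcount=2 -> skip
r=37=100101 popcount=3 -> KEEP
r=38=100110 popcount=3 -> KEEP
r=39=100111 popcount=4 -> skip
r=40=101000 popcount=2 -> skip
r=41=101001 popcount=3 -> KEEP
r=42=101010 popcount=3 -> KEEP
r=43=101011 popcount=4 -> skip
r=44=101100 popcount=3 -> KEEP
r=45=101101 popcount=4 -> skip
r=46=101110 popcount=4 -> skip
r=47=101111 popcount=5 -> skip
r=48=110000 popcount=2 -> skip
r=49=110001 popcount=3 -> KEEP
r=50=110010 popcount=3 -> KEEP
r=51=110011 popcount=4 -> skip
r=52=110100 popcount=3 -> KEEP
r=53=110101 popcount=4 -> skip
r=54=110110 popcount=4 -> skip
r=55=110111 popcount=5 -> skip
r=56=111000 popcount=3 -> KEEP
r=57=111001 popcount=4 -> skip
r=58=111010 popcount=4 -> skip
r=59=111011 popcount=5 -> skip
r=60=111100 popcount=4 -> skip
Kept rows: 35 37 38 41 42 44 49 50 52 56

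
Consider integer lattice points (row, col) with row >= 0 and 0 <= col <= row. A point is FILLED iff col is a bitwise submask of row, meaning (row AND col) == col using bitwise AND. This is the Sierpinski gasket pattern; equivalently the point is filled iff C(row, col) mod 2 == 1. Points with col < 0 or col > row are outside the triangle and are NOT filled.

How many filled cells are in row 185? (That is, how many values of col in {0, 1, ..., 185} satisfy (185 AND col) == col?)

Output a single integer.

Answer: 32

Derivation:
185 in binary = 10111001
popcount(185) = number of 1-bits in 10111001 = 5
A col c satisfies (185 AND c) == c iff every set bit of c is also set in 185; each of the 5 set bits of 185 can independently be on or off in c.
count = 2^5 = 32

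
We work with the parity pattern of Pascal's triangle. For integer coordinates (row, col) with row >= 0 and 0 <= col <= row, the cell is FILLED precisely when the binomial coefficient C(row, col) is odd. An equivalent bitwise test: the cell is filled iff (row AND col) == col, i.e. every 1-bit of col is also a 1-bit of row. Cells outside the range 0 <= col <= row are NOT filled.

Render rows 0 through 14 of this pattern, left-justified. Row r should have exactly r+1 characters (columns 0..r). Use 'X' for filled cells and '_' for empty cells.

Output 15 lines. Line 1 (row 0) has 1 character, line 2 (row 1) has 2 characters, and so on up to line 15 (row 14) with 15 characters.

Answer: X
XX
X_X
XXXX
X___X
XX__XX
X_X_X_X
XXXXXXXX
X_______X
XX______XX
X_X_____X_X
XXXX____XXXX
X___X___X___X
XX__XX__XX__XX
X_X_X_X_X_X_X_X

Derivation:
r0=0: X
r1=1: XX
r2=10: X_X
r3=11: XXXX
r4=100: X___X
r5=101: XX__XX
r6=110: X_X_X_X
r7=111: XXXXXXXX
r8=1000: X_______X
r9=1001: XX______XX
r10=1010: X_X_____X_X
r11=1011: XXXX____XXXX
r12=1100: X___X___X___X
r13=1101: XX__XX__XX__XX
r14=1110: X_X_X_X_X_X_X_X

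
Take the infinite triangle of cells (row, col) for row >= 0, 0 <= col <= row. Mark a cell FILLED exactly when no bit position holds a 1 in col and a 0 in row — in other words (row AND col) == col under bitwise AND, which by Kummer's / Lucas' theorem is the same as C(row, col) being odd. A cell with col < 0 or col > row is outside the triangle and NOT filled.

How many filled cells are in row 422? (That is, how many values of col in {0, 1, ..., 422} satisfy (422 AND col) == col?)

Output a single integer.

422 in binary = 110100110
popcount(422) = number of 1-bits in 110100110 = 5
A col c satisfies (422 AND c) == c iff every set bit of c is also set in 422; each of the 5 set bits of 422 can independently be on or off in c.
count = 2^5 = 32

Answer: 32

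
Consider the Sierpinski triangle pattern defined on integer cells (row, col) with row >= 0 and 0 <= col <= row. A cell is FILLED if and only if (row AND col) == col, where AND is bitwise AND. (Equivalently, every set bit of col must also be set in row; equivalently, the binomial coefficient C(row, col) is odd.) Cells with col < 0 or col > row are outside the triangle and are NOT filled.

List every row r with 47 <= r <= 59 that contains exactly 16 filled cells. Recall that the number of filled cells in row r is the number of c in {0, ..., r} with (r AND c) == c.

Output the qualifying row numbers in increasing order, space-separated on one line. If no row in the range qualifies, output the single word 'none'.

Answer: 51 53 54 57 58

Derivation:
Row r has 2^popcount(r) filled cells, so we need popcount(r) = log2(16) = 4.
Scan r = 47..59 and keep those with exactly 4 one-bits:
r=47=101111 popcount=5 -> skip
r=48=110000 popcount=2 -> skip
r=49=110001 popcount=3 -> skip
r=50=110010 popcount=3 -> skip
r=51=110011 popcount=4 -> KEEP
r=52=110100 popcount=3 -> skip
r=53=110101 popcount=4 -> KEEP
r=54=110110 popcount=4 -> KEEP
r=55=110111 popcount=5 -> skip
r=56=111000 popcount=3 -> skip
r=57=111001 popcount=4 -> KEEP
r=58=111010 popcount=4 -> KEEP
r=59=111011 popcount=5 -> skip
Kept rows: 51 53 54 57 58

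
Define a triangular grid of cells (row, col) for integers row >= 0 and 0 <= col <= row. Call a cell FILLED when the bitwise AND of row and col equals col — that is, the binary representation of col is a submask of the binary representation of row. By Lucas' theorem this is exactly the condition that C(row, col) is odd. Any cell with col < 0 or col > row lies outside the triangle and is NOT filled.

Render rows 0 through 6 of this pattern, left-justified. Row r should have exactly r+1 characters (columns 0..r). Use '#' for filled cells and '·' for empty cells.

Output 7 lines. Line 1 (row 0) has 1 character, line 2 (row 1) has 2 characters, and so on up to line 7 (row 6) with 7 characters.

r0=0: #
r1=1: ##
r2=10: #·#
r3=11: ####
r4=100: #···#
r5=101: ##··##
r6=110: #·#·#·#

Answer: #
##
#·#
####
#···#
##··##
#·#·#·#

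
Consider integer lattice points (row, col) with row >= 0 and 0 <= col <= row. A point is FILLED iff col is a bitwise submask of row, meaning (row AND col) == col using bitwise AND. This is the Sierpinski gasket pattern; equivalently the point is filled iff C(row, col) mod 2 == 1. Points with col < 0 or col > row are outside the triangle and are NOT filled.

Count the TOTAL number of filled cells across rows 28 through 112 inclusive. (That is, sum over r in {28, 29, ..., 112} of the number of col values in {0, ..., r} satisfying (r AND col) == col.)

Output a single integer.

r28=11100 pc3: +8 =8
r29=11101 pc4: +16 =24
r30=11110 pc4: +16 =40
r31=11111 pc5: +32 =72
r32=100000 pc1: +2 =74
r33=100001 pc2: +4 =78
r34=100010 pc2: +4 =82
r35=100011 pc3: +8 =90
r36=100100 pc2: +4 =94
r37=100101 pc3: +8 =102
r38=100110 pc3: +8 =110
r39=100111 pc4: +16 =126
r40=101000 pc2: +4 =130
r41=101001 pc3: +8 =138
r42=101010 pc3: +8 =146
r43=101011 pc4: +16 =162
r44=101100 pc3: +8 =170
r45=101101 pc4: +16 =186
r46=101110 pc4: +16 =202
r47=101111 pc5: +32 =234
r48=110000 pc2: +4 =238
r49=110001 pc3: +8 =246
r50=110010 pc3: +8 =254
r51=110011 pc4: +16 =270
r52=110100 pc3: +8 =278
r53=110101 pc4: +16 =294
r54=110110 pc4: +16 =310
r55=110111 pc5: +32 =342
r56=111000 pc3: +8 =350
r57=111001 pc4: +16 =366
r58=111010 pc4: +16 =382
r59=111011 pc5: +32 =414
r60=111100 pc4: +16 =430
r61=111101 pc5: +32 =462
r62=111110 pc5: +32 =494
r63=111111 pc6: +64 =558
r64=1000000 pc1: +2 =560
r65=1000001 pc2: +4 =564
r66=1000010 pc2: +4 =568
r67=1000011 pc3: +8 =576
r68=1000100 pc2: +4 =580
r69=1000101 pc3: +8 =588
r70=1000110 pc3: +8 =596
r71=1000111 pc4: +16 =612
r72=1001000 pc2: +4 =616
r73=1001001 pc3: +8 =624
r74=1001010 pc3: +8 =632
r75=1001011 pc4: +16 =648
r76=1001100 pc3: +8 =656
r77=1001101 pc4: +16 =672
r78=1001110 pc4: +16 =688
r79=1001111 pc5: +32 =720
r80=1010000 pc2: +4 =724
r81=1010001 pc3: +8 =732
r82=1010010 pc3: +8 =740
r83=1010011 pc4: +16 =756
r84=1010100 pc3: +8 =764
r85=1010101 pc4: +16 =780
r86=1010110 pc4: +16 =796
r87=1010111 pc5: +32 =828
r88=1011000 pc3: +8 =836
r89=1011001 pc4: +16 =852
r90=1011010 pc4: +16 =868
r91=1011011 pc5: +32 =900
r92=1011100 pc4: +16 =916
r93=1011101 pc5: +32 =948
r94=1011110 pc5: +32 =980
r95=1011111 pc6: +64 =1044
r96=1100000 pc2: +4 =1048
r97=1100001 pc3: +8 =1056
r98=1100010 pc3: +8 =1064
r99=1100011 pc4: +16 =1080
r100=1100100 pc3: +8 =1088
r101=1100101 pc4: +16 =1104
r102=1100110 pc4: +16 =1120
r103=1100111 pc5: +32 =1152
r104=1101000 pc3: +8 =1160
r105=1101001 pc4: +16 =1176
r106=1101010 pc4: +16 =1192
r107=1101011 pc5: +32 =1224
r108=1101100 pc4: +16 =1240
r109=1101101 pc5: +32 =1272
r110=1101110 pc5: +32 =1304
r111=1101111 pc6: +64 =1368
r112=1110000 pc3: +8 =1376

Answer: 1376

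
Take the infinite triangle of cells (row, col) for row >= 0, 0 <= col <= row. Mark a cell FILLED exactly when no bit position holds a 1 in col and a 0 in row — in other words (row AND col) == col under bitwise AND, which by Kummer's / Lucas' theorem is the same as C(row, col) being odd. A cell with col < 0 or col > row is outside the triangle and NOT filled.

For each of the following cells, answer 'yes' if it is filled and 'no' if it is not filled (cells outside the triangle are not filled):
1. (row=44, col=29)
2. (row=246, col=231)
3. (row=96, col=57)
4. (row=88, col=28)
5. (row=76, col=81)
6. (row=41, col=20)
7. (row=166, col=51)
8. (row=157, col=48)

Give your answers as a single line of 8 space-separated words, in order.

(44,29): row=0b101100, col=0b11101, row AND col = 0b1100 = 12; 12 != 29 -> empty
(246,231): row=0b11110110, col=0b11100111, row AND col = 0b11100110 = 230; 230 != 231 -> empty
(96,57): row=0b1100000, col=0b111001, row AND col = 0b100000 = 32; 32 != 57 -> empty
(88,28): row=0b1011000, col=0b11100, row AND col = 0b11000 = 24; 24 != 28 -> empty
(76,81): col outside [0, 76] -> not filled
(41,20): row=0b101001, col=0b10100, row AND col = 0b0 = 0; 0 != 20 -> empty
(166,51): row=0b10100110, col=0b110011, row AND col = 0b100010 = 34; 34 != 51 -> empty
(157,48): row=0b10011101, col=0b110000, row AND col = 0b10000 = 16; 16 != 48 -> empty

Answer: no no no no no no no no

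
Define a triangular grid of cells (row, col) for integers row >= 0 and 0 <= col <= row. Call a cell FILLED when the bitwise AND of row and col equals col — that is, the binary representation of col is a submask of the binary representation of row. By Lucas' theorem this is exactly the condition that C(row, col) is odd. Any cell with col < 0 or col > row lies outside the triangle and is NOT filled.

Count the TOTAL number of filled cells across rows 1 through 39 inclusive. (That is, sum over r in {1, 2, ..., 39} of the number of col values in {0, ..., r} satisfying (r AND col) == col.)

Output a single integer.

r1=1 pc1: +2 =2
r2=10 pc1: +2 =4
r3=11 pc2: +4 =8
r4=100 pc1: +2 =10
r5=101 pc2: +4 =14
r6=110 pc2: +4 =18
r7=111 pc3: +8 =26
r8=1000 pc1: +2 =28
r9=1001 pc2: +4 =32
r10=1010 pc2: +4 =36
r11=1011 pc3: +8 =44
r12=1100 pc2: +4 =48
r13=1101 pc3: +8 =56
r14=1110 pc3: +8 =64
r15=1111 pc4: +16 =80
r16=10000 pc1: +2 =82
r17=10001 pc2: +4 =86
r18=10010 pc2: +4 =90
r19=10011 pc3: +8 =98
r20=10100 pc2: +4 =102
r21=10101 pc3: +8 =110
r22=10110 pc3: +8 =118
r23=10111 pc4: +16 =134
r24=11000 pc2: +4 =138
r25=11001 pc3: +8 =146
r26=11010 pc3: +8 =154
r27=11011 pc4: +16 =170
r28=11100 pc3: +8 =178
r29=11101 pc4: +16 =194
r30=11110 pc4: +16 =210
r31=11111 pc5: +32 =242
r32=100000 pc1: +2 =244
r33=100001 pc2: +4 =248
r34=100010 pc2: +4 =252
r35=100011 pc3: +8 =260
r36=100100 pc2: +4 =264
r37=100101 pc3: +8 =272
r38=100110 pc3: +8 =280
r39=100111 pc4: +16 =296

Answer: 296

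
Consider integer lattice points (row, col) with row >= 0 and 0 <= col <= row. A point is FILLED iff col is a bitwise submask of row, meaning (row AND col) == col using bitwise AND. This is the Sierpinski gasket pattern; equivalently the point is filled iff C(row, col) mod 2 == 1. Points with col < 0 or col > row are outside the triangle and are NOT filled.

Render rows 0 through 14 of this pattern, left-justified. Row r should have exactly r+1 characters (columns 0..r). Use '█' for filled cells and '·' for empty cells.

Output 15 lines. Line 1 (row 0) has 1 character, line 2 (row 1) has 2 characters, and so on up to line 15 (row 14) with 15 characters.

r0=0: █
r1=1: ██
r2=10: █·█
r3=11: ████
r4=100: █···█
r5=101: ██··██
r6=110: █·█·█·█
r7=111: ████████
r8=1000: █·······█
r9=1001: ██······██
r10=1010: █·█·····█·█
r11=1011: ████····████
r12=1100: █···█···█···█
r13=1101: ██··██··██··██
r14=1110: █·█·█·█·█·█·█·█

Answer: █
██
█·█
████
█···█
██··██
█·█·█·█
████████
█·······█
██······██
█·█·····█·█
████····████
█···█···█···█
██··██··██··██
█·█·█·█·█·█·█·█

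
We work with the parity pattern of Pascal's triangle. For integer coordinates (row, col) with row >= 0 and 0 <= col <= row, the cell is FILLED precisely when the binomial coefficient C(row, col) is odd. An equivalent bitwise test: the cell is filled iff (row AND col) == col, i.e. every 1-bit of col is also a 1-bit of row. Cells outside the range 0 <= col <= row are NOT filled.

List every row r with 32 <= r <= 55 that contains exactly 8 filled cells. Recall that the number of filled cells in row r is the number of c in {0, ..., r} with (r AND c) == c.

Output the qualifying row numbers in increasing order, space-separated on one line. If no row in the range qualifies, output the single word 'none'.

Answer: 35 37 38 41 42 44 49 50 52

Derivation:
Row r has 2^popcount(r) filled cells, so we need popcount(r) = log2(8) = 3.
Scan r = 32..55 and keep those with exactly 3 one-bits:
r=32=100000 popcount=1 -> skip
r=33=100001 popcount=2 -> skip
r=34=100010 popcount=2 -> skip
r=35=100011 popcount=3 -> KEEP
r=36=100100 popcount=2 -> skip
r=37=100101 popcount=3 -> KEEP
r=38=100110 popcount=3 -> KEEP
r=39=100111 popcount=4 -> skip
r=40=101000 popcount=2 -> skip
r=41=101001 popcount=3 -> KEEP
r=42=101010 popcount=3 -> KEEP
r=43=101011 popcount=4 -> skip
r=44=101100 popcount=3 -> KEEP
r=45=101101 popcount=4 -> skip
r=46=101110 popcount=4 -> skip
r=47=101111 popcount=5 -> skip
r=48=110000 popcount=2 -> skip
r=49=110001 popcount=3 -> KEEP
r=50=110010 popcount=3 -> KEEP
r=51=110011 popcount=4 -> skip
r=52=110100 popcount=3 -> KEEP
r=53=110101 popcount=4 -> skip
r=54=110110 popcount=4 -> skip
r=55=110111 popcount=5 -> skip
Kept rows: 35 37 38 41 42 44 49 50 52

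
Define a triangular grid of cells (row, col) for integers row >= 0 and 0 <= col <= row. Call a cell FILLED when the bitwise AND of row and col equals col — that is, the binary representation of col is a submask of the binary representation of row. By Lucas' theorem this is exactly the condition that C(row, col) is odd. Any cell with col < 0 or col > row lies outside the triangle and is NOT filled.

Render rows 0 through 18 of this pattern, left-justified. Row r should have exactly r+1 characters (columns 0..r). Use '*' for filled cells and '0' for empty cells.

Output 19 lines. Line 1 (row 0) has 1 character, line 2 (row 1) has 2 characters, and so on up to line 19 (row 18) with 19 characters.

r0=0: *
r1=1: **
r2=10: *0*
r3=11: ****
r4=100: *000*
r5=101: **00**
r6=110: *0*0*0*
r7=111: ********
r8=1000: *0000000*
r9=1001: **000000**
r10=1010: *0*00000*0*
r11=1011: ****0000****
r12=1100: *000*000*000*
r13=1101: **00**00**00**
r14=1110: *0*0*0*0*0*0*0*
r15=1111: ****************
r16=10000: *000000000000000*
r17=10001: **00000000000000**
r18=10010: *0*0000000000000*0*

Answer: *
**
*0*
****
*000*
**00**
*0*0*0*
********
*0000000*
**000000**
*0*00000*0*
****0000****
*000*000*000*
**00**00**00**
*0*0*0*0*0*0*0*
****************
*000000000000000*
**00000000000000**
*0*0000000000000*0*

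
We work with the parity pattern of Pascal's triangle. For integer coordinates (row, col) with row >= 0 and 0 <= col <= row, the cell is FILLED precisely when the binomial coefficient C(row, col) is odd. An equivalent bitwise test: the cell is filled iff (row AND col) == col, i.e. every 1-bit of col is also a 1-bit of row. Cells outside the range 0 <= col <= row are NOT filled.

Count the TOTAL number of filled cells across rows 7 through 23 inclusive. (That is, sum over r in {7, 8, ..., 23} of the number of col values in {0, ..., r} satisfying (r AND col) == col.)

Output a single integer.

r7=111 pc3: +8 =8
r8=1000 pc1: +2 =10
r9=1001 pc2: +4 =14
r10=1010 pc2: +4 =18
r11=1011 pc3: +8 =26
r12=1100 pc2: +4 =30
r13=1101 pc3: +8 =38
r14=1110 pc3: +8 =46
r15=1111 pc4: +16 =62
r16=10000 pc1: +2 =64
r17=10001 pc2: +4 =68
r18=10010 pc2: +4 =72
r19=10011 pc3: +8 =80
r20=10100 pc2: +4 =84
r21=10101 pc3: +8 =92
r22=10110 pc3: +8 =100
r23=10111 pc4: +16 =116

Answer: 116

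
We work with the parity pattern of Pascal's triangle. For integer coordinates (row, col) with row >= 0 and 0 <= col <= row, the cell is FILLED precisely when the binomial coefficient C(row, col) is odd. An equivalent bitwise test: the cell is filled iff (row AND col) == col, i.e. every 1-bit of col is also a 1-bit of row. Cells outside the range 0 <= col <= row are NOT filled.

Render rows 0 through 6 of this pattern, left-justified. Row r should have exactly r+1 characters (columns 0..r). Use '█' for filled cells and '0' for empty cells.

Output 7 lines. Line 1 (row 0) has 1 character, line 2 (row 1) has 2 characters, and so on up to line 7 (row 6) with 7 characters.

Answer: █
██
█0█
████
█000█
██00██
█0█0█0█

Derivation:
r0=0: █
r1=1: ██
r2=10: █0█
r3=11: ████
r4=100: █000█
r5=101: ██00██
r6=110: █0█0█0█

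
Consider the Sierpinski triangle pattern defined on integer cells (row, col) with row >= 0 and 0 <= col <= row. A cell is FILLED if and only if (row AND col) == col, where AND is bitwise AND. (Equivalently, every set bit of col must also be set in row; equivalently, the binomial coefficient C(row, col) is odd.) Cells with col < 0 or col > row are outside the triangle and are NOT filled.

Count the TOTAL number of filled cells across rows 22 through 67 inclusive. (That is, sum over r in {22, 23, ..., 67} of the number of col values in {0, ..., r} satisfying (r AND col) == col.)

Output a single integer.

Answer: 636

Derivation:
r22=10110 pc3: +8 =8
r23=10111 pc4: +16 =24
r24=11000 pc2: +4 =28
r25=11001 pc3: +8 =36
r26=11010 pc3: +8 =44
r27=11011 pc4: +16 =60
r28=11100 pc3: +8 =68
r29=11101 pc4: +16 =84
r30=11110 pc4: +16 =100
r31=11111 pc5: +32 =132
r32=100000 pc1: +2 =134
r33=100001 pc2: +4 =138
r34=100010 pc2: +4 =142
r35=100011 pc3: +8 =150
r36=100100 pc2: +4 =154
r37=100101 pc3: +8 =162
r38=100110 pc3: +8 =170
r39=100111 pc4: +16 =186
r40=101000 pc2: +4 =190
r41=101001 pc3: +8 =198
r42=101010 pc3: +8 =206
r43=101011 pc4: +16 =222
r44=101100 pc3: +8 =230
r45=101101 pc4: +16 =246
r46=101110 pc4: +16 =262
r47=101111 pc5: +32 =294
r48=110000 pc2: +4 =298
r49=110001 pc3: +8 =306
r50=110010 pc3: +8 =314
r51=110011 pc4: +16 =330
r52=110100 pc3: +8 =338
r53=110101 pc4: +16 =354
r54=110110 pc4: +16 =370
r55=110111 pc5: +32 =402
r56=111000 pc3: +8 =410
r57=111001 pc4: +16 =426
r58=111010 pc4: +16 =442
r59=111011 pc5: +32 =474
r60=111100 pc4: +16 =490
r61=111101 pc5: +32 =522
r62=111110 pc5: +32 =554
r63=111111 pc6: +64 =618
r64=1000000 pc1: +2 =620
r65=1000001 pc2: +4 =624
r66=1000010 pc2: +4 =628
r67=1000011 pc3: +8 =636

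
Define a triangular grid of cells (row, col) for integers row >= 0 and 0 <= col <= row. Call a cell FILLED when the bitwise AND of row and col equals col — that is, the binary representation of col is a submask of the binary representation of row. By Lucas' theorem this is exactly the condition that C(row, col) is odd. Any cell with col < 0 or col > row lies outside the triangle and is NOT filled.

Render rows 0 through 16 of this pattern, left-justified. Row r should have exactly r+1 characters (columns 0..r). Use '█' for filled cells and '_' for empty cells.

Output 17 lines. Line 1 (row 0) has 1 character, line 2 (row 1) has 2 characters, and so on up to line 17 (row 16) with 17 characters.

r0=0: █
r1=1: ██
r2=10: █_█
r3=11: ████
r4=100: █___█
r5=101: ██__██
r6=110: █_█_█_█
r7=111: ████████
r8=1000: █_______█
r9=1001: ██______██
r10=1010: █_█_____█_█
r11=1011: ████____████
r12=1100: █___█___█___█
r13=1101: ██__██__██__██
r14=1110: █_█_█_█_█_█_█_█
r15=1111: ████████████████
r16=10000: █_______________█

Answer: █
██
█_█
████
█___█
██__██
█_█_█_█
████████
█_______█
██______██
█_█_____█_█
████____████
█___█___█___█
██__██__██__██
█_█_█_█_█_█_█_█
████████████████
█_______________█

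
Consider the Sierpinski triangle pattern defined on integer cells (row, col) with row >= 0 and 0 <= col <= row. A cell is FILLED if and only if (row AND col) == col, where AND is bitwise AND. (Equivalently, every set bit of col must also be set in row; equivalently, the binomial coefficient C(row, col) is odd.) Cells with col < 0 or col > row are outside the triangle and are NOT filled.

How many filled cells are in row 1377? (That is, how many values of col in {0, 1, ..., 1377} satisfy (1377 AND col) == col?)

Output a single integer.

Answer: 32

Derivation:
1377 in binary = 10101100001
popcount(1377) = number of 1-bits in 10101100001 = 5
A col c satisfies (1377 AND c) == c iff every set bit of c is also set in 1377; each of the 5 set bits of 1377 can independently be on or off in c.
count = 2^5 = 32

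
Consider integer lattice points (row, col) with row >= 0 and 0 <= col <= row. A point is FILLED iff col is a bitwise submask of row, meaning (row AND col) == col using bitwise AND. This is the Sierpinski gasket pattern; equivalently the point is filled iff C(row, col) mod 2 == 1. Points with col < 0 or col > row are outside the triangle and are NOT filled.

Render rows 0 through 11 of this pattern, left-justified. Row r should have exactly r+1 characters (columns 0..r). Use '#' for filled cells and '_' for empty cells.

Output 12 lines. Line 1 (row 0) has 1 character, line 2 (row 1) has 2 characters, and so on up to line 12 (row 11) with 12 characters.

r0=0: #
r1=1: ##
r2=10: #_#
r3=11: ####
r4=100: #___#
r5=101: ##__##
r6=110: #_#_#_#
r7=111: ########
r8=1000: #_______#
r9=1001: ##______##
r10=1010: #_#_____#_#
r11=1011: ####____####

Answer: #
##
#_#
####
#___#
##__##
#_#_#_#
########
#_______#
##______##
#_#_____#_#
####____####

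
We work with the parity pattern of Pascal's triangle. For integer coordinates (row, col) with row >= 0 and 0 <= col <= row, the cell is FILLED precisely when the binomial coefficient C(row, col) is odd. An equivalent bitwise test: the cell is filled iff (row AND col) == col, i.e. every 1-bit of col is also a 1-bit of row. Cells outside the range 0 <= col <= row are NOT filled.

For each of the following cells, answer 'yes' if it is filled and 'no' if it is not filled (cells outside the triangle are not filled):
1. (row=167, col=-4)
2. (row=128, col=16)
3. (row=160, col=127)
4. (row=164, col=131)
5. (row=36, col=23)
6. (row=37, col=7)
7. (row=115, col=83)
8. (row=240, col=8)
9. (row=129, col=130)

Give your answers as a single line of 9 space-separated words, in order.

(167,-4): col outside [0, 167] -> not filled
(128,16): row=0b10000000, col=0b10000, row AND col = 0b0 = 0; 0 != 16 -> empty
(160,127): row=0b10100000, col=0b1111111, row AND col = 0b100000 = 32; 32 != 127 -> empty
(164,131): row=0b10100100, col=0b10000011, row AND col = 0b10000000 = 128; 128 != 131 -> empty
(36,23): row=0b100100, col=0b10111, row AND col = 0b100 = 4; 4 != 23 -> empty
(37,7): row=0b100101, col=0b111, row AND col = 0b101 = 5; 5 != 7 -> empty
(115,83): row=0b1110011, col=0b1010011, row AND col = 0b1010011 = 83; 83 == 83 -> filled
(240,8): row=0b11110000, col=0b1000, row AND col = 0b0 = 0; 0 != 8 -> empty
(129,130): col outside [0, 129] -> not filled

Answer: no no no no no no yes no no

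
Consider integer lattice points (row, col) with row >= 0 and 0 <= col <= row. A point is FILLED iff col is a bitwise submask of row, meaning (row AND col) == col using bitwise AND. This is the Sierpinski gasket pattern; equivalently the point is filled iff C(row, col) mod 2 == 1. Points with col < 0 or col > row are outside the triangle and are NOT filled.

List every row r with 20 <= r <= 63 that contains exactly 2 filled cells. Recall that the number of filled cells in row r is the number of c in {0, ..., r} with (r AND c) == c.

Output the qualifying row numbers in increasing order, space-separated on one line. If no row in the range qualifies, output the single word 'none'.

Answer: 32

Derivation:
Row r has 2^popcount(r) filled cells, so we need popcount(r) = log2(2) = 1.
Scan r = 20..63 and keep those with exactly 1 one-bits:
r=20=10100 popcount=2 -> skip
r=21=10101 popcount=3 -> skip
r=22=10110 popcount=3 -> skip
r=23=10111 popcount=4 -> skip
r=24=11000 popcount=2 -> skip
r=25=11001 popcount=3 -> skip
r=26=11010 popcount=3 -> skip
r=27=11011 popcount=4 -> skip
r=28=11100 popcount=3 -> skip
r=29=11101 popcount=4 -> skip
r=30=11110 popcount=4 -> skip
r=31=11111 popcount=5 -> skip
r=32=100000 popcount=1 -> KEEP
r=33=100001 popcount=2 -> skip
r=34=100010 popcount=2 -> skip
r=35=100011 popcount=3 -> skip
r=36=100100 popcount=2 -> skip
r=37=100101 popcount=3 -> skip
r=38=100110 popcount=3 -> skip
r=39=100111 popcount=4 -> skip
r=40=101000 popcount=2 -> skip
r=41=101001 popcount=3 -> skip
r=42=101010 popcount=3 -> skip
r=43=101011 popcount=4 -> skip
r=44=101100 popcount=3 -> skip
r=45=101101 popcount=4 -> skip
r=46=101110 popcount=4 -> skip
r=47=101111 popcount=5 -> skip
r=48=110000 popcount=2 -> skip
r=49=110001 popcount=3 -> skip
r=50=110010 popcount=3 -> skip
r=51=110011 popcount=4 -> skip
r=52=110100 popcount=3 -> skip
r=53=110101 popcount=4 -> skip
r=54=110110 popcount=4 -> skip
r=55=110111 popcount=5 -> skip
r=56=111000 popcount=3 -> skip
r=57=111001 popcount=4 -> skip
r=58=111010 popcount=4 -> skip
r=59=111011 popcount=5 -> skip
r=60=111100 popcount=4 -> skip
r=61=111101 popcount=5 -> skip
r=62=111110 popcount=5 -> skip
r=63=111111 popcount=6 -> skip
Kept rows: 32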